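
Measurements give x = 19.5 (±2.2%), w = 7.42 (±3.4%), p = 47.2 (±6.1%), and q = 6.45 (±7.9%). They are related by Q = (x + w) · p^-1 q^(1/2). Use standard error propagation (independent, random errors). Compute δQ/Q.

0.0750

Let u = x + w = 26.9. δu = √(δx² + δw²) = √(0.184 + 0.0636) = 0.498, so δu/u = 0.0185.
Q is then a monomial in u, p, q:
δQ/Q = √((δu/u)² + (-1·δp/p)² + (½·δq/q)²) = √(0.000342 + 0.00372 + 0.00156) = 0.0750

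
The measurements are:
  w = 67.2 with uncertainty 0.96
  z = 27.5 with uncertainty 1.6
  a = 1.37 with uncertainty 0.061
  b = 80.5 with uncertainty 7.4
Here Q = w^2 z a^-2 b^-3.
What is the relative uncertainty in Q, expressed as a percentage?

29.7%

For a monomial Q ∝ w^2, z, a^-2, b^-3, fractional errors add in quadrature:
  (2·δw/w)² = (2×0.0143)² = 0.000816;  (1·δz/z)² = (1×0.0582)² = 0.00339;  (-2·δa/a)² = (-2×0.0445)² = 0.00793;  (-3·δb/b)² = (-3×0.0919)² = 0.0761
δQ/Q = √(0.0882) = 0.297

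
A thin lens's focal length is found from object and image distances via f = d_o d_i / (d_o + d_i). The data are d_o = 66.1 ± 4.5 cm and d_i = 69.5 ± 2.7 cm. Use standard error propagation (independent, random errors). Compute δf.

∂f/∂d_o = (d_i/(d_o+d_i))² = 0.263;  ∂f/∂d_i = (d_o/(d_o+d_i))² = 0.238
δf = √((∂f/∂d_o · δd_o)² + (∂f/∂d_i · δd_i)²) = √(1.40 + 0.412) = 1.35 cm

1.35 cm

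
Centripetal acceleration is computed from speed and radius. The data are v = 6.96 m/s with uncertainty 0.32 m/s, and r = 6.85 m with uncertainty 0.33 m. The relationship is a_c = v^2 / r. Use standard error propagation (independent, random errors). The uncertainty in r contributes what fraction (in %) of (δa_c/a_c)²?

21.5%

(δa_c/a_c)² = (2·δv/v)² + (-1·δr/r)²
  v term: (2×0.0460)² = 0.00846
  r term: (-1×0.0482)² = 0.00232
Total = 0.0108. Share from r = 0.00232/0.0108 = 0.215.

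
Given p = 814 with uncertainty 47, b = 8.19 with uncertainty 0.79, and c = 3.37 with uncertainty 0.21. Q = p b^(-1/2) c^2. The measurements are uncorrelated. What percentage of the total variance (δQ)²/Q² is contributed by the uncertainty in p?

15.7%

(δQ/Q)² = (1·δp/p)² + (−½·δb/b)² + (2·δc/c)²
  p term: (1×0.0577)² = 0.00333
  b term: (-0.5×0.0965)² = 0.00233
  c term: (2×0.0623)² = 0.0155
Total = 0.0212. Share from p = 0.00333/0.0212 = 0.157.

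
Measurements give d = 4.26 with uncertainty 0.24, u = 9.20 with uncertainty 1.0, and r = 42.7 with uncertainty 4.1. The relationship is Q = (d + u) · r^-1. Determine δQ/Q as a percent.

Let w = d + u = 13.5. δw = √(δd² + δu²) = √(0.0576 + 1.00) = 1.03, so δw/w = 0.0764.
Q is then a monomial in w, r:
δQ/Q = √((δw/w)² + (-1·δr/r)²) = √(0.00584 + 0.00922) = 0.123

12.3%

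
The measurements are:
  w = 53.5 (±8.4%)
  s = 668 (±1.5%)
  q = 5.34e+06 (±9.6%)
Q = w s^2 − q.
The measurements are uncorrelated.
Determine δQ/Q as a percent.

Let p = w·s^2 = 2.39e+07. δp/p = √((1·δw/w)² + (2·δs/s)²) = √(0.00706 + 0.000900) = 0.0892, so δp = 2.13e+06.
Q = p − q: δQ = √(δp² + δq²) = √(4.53e+12 + 2.63e+11) = 2.19e+06
Q = 1.85e+07, so δQ/Q = 2.19e+06/1.85e+07 = 0.118.

11.8%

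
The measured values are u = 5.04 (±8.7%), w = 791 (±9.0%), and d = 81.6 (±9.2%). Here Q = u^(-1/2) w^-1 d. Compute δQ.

Products/powers → add relative errors in quadrature, weighted by exponent:
  (−½·δu/u)² = (-0.5×0.0870)² = 0.00189;  (-1·δw/w)² = (-1×0.0900)² = 0.00810;  (1·δd/d)² = (1×0.0920)² = 0.00846
δQ/Q = √(0.0185) = 0.136
Q = 0.0460, so δQ = 0.136 × 0.0460 = 0.00624.

0.00624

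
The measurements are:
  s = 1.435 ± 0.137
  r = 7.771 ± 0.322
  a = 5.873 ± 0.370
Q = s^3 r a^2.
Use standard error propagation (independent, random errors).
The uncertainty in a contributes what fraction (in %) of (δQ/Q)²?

(δQ/Q)² = (3·δs/s)² + (1·δr/r)² + (2·δa/a)²
  s term: (3×0.0955)² = 0.0820
  r term: (1×0.0414)² = 0.00172
  a term: (2×0.0630)² = 0.0159
Total = 0.0996. Share from a = 0.0159/0.0996 = 0.159.

15.9%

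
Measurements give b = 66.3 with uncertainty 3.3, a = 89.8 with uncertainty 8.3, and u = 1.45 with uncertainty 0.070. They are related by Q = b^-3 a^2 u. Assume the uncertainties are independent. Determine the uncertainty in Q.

0.00973

Each factor contributes (exponent × relative error)² to (δQ/Q)²:
  (-3·δb/b)² = (-3×0.0498)² = 0.0223;  (2·δa/a)² = (2×0.0924)² = 0.0342;  (1·δu/u)² = (1×0.0483)² = 0.00233
δQ/Q = √(0.0588) = 0.242
Q = 0.0401, so δQ = 0.242 × 0.0401 = 0.00973.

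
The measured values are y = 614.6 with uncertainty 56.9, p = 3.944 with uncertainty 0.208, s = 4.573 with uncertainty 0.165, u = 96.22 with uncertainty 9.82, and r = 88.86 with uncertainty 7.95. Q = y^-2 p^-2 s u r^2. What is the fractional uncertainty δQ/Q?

Since Q is a product/quotient, work with relative uncertainties:
  (-2·δy/y)² = (-2×0.0926)² = 0.0343;  (-2·δp/p)² = (-2×0.0527)² = 0.0111;  (1·δs/s)² = (1×0.0361)² = 0.00130;  (1·δu/u)² = (1×0.102)² = 0.0104;  (2·δr/r)² = (2×0.0895)² = 0.0320
δQ/Q = √(0.0891) = 0.299

0.299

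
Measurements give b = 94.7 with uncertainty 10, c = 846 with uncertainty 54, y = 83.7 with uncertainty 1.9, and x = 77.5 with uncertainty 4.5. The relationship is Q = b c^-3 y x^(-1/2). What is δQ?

3.3e-07

For a monomial Q ∝ b, c^-3, y, x^(-1/2), fractional errors add in quadrature:
  (1·δb/b)² = (1×0.106)² = 0.0112;  (-3·δc/c)² = (-3×0.0638)² = 0.0367;  (1·δy/y)² = (1×0.0227)² = 0.000515;  (−½·δx/x)² = (-0.5×0.0581)² = 0.000843
δQ/Q = √(0.0492) = 0.222
Q = 1.49e-06, so δQ = 0.222 × 1.49e-06 = 3.3e-07.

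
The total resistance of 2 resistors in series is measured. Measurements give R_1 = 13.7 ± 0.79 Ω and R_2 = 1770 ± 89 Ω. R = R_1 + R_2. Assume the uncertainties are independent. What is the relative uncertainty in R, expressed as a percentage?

For a sum/difference, combine absolute errors in quadrature:
  (δR_1)² = 0.624;  (δR_2)² = 7920
δR = √(7920) = 89.0 Ω
R = 1780 Ω, so δR/R = 89.0/1780 = 0.0499.

4.99%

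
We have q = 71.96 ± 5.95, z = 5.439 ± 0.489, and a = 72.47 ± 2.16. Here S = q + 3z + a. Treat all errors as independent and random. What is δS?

For a sum/difference, combine absolute errors in quadrature:
  (δq)² = 35.4;  (3·δz)² = 2.15;  (δa)² = 4.67
δS = √(42.2) = 6.50

6.50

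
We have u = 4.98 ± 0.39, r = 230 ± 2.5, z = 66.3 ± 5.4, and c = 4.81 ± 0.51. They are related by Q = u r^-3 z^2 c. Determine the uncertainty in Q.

Q is a product of powers, so relative uncertainties combine in quadrature:
  (1·δu/u)² = (1×0.0783)² = 0.00613;  (-3·δr/r)² = (-3×0.0109)² = 0.00106;  (2·δz/z)² = (2×0.0814)² = 0.0265;  (1·δc/c)² = (1×0.106)² = 0.0112
δQ/Q = √(0.0450) = 0.212
Q = 0.00865, so δQ = 0.212 × 0.00865 = 0.00184.

0.00184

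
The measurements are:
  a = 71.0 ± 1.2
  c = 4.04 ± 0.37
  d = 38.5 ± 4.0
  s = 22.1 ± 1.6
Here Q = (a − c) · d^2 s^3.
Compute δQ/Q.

Let u = a − c = 67.0. δu = √(δa² + δc²) = √(1.44 + 0.137) = 1.26, so δu/u = 0.0188.
Q is then a monomial in u, d, s:
δQ/Q = √((δu/u)² + (2·δd/d)² + (3·δs/s)²) = √(0.000352 + 0.0432 + 0.0472) = 0.301

0.301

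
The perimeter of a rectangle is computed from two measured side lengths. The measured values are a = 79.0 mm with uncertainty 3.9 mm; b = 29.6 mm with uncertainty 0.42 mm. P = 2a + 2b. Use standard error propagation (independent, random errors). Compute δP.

P is a linear combination, so absolute uncertainties add in quadrature:
  (2·δa)² = 60.8;  (2·δb)² = 0.706
δP = √(61.5) = 7.85 mm

7.85 mm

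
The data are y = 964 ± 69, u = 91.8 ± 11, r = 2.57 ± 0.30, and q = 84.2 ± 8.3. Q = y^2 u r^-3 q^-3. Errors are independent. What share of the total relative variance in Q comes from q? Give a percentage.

35.7%

(δQ/Q)² = (2·δy/y)² + (1·δu/u)² + (-3·δr/r)² + (-3·δq/q)²
  y term: (2×0.0716)² = 0.0205
  u term: (1×0.120)² = 0.0144
  r term: (-3×0.117)² = 0.123
  q term: (-3×0.0986)² = 0.0875
Total = 0.245. Share from q = 0.0875/0.245 = 0.357.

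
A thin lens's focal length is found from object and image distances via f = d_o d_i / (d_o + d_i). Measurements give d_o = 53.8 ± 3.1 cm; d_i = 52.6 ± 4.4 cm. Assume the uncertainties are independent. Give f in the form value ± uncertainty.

26.6 ± 1.36 cm

∂f/∂d_o = (d_i/(d_o+d_i))² = 0.244;  ∂f/∂d_i = (d_o/(d_o+d_i))² = 0.256
δf = √((∂f/∂d_o · δd_o)² + (∂f/∂d_i · δd_i)²) = √(0.574 + 1.27) = 1.36 cm
f = 26.6 cm.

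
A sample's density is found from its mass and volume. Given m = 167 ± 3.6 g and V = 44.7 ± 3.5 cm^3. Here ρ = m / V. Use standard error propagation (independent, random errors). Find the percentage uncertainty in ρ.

8.12%

ρ is a product of powers, so relative uncertainties combine in quadrature:
  (1·δm/m)² = (1×0.0216)² = 0.000465;  (-1·δV/V)² = (-1×0.0783)² = 0.00613
δρ/ρ = √(0.00660) = 0.0812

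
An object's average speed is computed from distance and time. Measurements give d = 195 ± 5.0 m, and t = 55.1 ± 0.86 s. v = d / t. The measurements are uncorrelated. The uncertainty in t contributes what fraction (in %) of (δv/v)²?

(δv/v)² = (1·δd/d)² + (-1·δt/t)²
  d term: (1×0.0256)² = 0.000657
  t term: (-1×0.0156)² = 0.000244
Total = 0.000901. Share from t = 0.000244/0.000901 = 0.270.

27.0%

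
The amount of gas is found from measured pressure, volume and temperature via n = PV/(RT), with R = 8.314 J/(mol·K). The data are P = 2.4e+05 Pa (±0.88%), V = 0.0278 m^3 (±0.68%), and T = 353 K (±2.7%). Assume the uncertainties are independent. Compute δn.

0.0664 mol

Since n is a product/quotient, work with relative uncertainties:
  (1·δP/P)² = (1×0.00880)² = 7.74e-05;  (1·δV/V)² = (1×0.00680)² = 4.62e-05;  (-1·δT/T)² = (-1×0.0270)² = 0.000729
δn/n = √(0.000853) = 0.0292
n = 2.27 mol, so δn = 0.0292 × 2.27 = 0.0664 mol.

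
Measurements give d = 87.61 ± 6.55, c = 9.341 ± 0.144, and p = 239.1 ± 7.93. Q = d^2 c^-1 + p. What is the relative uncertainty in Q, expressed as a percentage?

11.7%

Let w = d^2·c^-1 = 821.7. δw/w = √((2·δd/d)² + (-1·δc/c)²) = √(0.0224 + 0.000238) = 0.150, so δw = 124.
Q = w + p: δQ = √(δw² + δp²) = √(15300 + 62.9) = 124
Q = 1061, so δQ/Q = 124/1061 = 0.117.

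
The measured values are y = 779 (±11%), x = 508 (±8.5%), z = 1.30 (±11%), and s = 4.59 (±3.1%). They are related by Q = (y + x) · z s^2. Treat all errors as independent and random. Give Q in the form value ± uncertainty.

35200 ± 5170

Let u = y + x = 1290. δu = √(δy² + δx²) = √(7340 + 1860) = 96.0, so δu/u = 0.0746.
Q is then a monomial in u, z, s:
δQ/Q = √((δu/u)² + (1·δz/z)² + (2·δs/s)²) = √(0.00556 + 0.0121 + 0.00384) = 0.147
Q = 35200, so δQ = 0.147 × 35200 = 5170.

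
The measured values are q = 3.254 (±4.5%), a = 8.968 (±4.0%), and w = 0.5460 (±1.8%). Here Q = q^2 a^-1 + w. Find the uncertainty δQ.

0.117

Let p = q^2·a^-1 = 1.181. δp/p = √((2·δq/q)² + (-1·δa/a)²) = √(0.00810 + 0.00160) = 0.0985, so δp = 0.116.
Q = p + w: δQ = √(δp² + δw²) = √(0.0135 + 9.66e-05) = 0.117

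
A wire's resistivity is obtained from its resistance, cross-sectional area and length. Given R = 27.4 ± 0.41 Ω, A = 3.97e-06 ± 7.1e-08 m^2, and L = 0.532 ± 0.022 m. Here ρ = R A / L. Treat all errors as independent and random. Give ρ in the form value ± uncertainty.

(2.04 ± 0.0971) × 10^-4 Ω·m

Products/powers → add relative errors in quadrature, weighted by exponent:
  (1·δR/R)² = (1×0.0150)² = 0.000224;  (1·δA/A)² = (1×0.0179)² = 0.000320;  (-1·δL/L)² = (-1×0.0414)² = 0.00171
δρ/ρ = √(0.00225) = 0.0475
ρ = 0.000204 Ω·m, so δρ = 0.0475 × 0.000204 = 9.71e-06 Ω·m.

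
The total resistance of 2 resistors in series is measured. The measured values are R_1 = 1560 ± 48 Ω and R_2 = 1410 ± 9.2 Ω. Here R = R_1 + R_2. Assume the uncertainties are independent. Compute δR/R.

For a sum/difference, combine absolute errors in quadrature:
  (δR_1)² = 2300;  (δR_2)² = 84.6
δR = √(2390) = 48.9 Ω
R = 2970 Ω, so δR/R = 48.9/2970 = 0.0165.

0.0165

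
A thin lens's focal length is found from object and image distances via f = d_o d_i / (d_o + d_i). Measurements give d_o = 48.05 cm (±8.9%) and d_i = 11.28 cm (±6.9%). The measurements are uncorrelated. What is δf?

∂f/∂d_o = (d_i/(d_o+d_i))² = 0.0361;  ∂f/∂d_i = (d_o/(d_o+d_i))² = 0.656
δf = √((∂f/∂d_o · δd_o)² + (∂f/∂d_i · δd_i)²) = √(0.0239 + 0.261) = 0.533 cm

0.533 cm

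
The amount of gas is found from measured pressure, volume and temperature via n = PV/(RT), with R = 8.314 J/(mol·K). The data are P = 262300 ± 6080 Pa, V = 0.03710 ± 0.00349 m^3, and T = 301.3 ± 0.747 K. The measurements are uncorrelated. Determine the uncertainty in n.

0.376 mol

Products/powers → add relative errors in quadrature, weighted by exponent:
  (1·δP/P)² = (1×0.0232)² = 0.000537;  (1·δV/V)² = (1×0.0941)² = 0.00885;  (-1·δT/T)² = (-1×0.00248)² = 6.15e-06
δn/n = √(0.00939) = 0.0969
n = 3.885 mol, so δn = 0.0969 × 3.885 = 0.376 mol.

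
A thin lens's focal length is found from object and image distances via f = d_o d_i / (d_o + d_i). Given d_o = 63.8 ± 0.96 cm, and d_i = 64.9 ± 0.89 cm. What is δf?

0.328 cm

∂f/∂d_o = (d_i/(d_o+d_i))² = 0.254;  ∂f/∂d_i = (d_o/(d_o+d_i))² = 0.246
δf = √((∂f/∂d_o · δd_o)² + (∂f/∂d_i · δd_i)²) = √(0.0596 + 0.0478) = 0.328 cm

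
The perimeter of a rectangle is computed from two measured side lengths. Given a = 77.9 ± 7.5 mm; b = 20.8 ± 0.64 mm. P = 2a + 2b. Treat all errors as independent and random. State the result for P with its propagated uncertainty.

Each term contributes (cᵢ δxᵢ)² to (δP)²:
  (2·δa)² = 225;  (2·δb)² = 1.64
δP = √(227) = 15.1 mm
P = 197 mm.

197 ± 15.1 mm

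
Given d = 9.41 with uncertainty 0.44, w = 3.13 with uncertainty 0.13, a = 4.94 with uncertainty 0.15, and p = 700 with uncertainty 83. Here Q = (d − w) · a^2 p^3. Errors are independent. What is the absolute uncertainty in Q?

Let u = d − w = 6.28. δu = √(δd² + δw²) = √(0.194 + 0.0169) = 0.459, so δu/u = 0.0731.
Q is then a monomial in u, a, p:
δQ/Q = √((δu/u)² + (2·δa/a)² + (3·δp/p)²) = √(0.00534 + 0.00369 + 0.127) = 0.368
Q = 5.26e+10, so δQ = 0.368 × 5.26e+10 = 1.94e+10.

1.94e+10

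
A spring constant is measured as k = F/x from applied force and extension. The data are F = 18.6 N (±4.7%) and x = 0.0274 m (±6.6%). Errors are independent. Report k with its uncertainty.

679 ± 55.0 N/m

For a monomial k ∝ F, x^-1, fractional errors add in quadrature:
  (1·δF/F)² = (1×0.0470)² = 0.00221;  (-1·δx/x)² = (-1×0.0660)² = 0.00436
δk/k = √(0.00657) = 0.0810
k = 679 N/m, so δk = 0.0810 × 679 = 55.0 N/m.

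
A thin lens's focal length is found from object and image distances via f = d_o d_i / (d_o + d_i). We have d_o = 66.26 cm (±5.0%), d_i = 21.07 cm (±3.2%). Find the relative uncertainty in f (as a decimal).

∂f/∂d_o = (d_i/(d_o+d_i))² = 0.0582;  ∂f/∂d_i = (d_o/(d_o+d_i))² = 0.576
δf = √((∂f/∂d_o · δd_o)² + (∂f/∂d_i · δd_i)²) = √(0.0372 + 0.151) = 0.433 cm
f = 15.99 cm, so δf/f = 0.433/15.99 = 0.0271.

0.0271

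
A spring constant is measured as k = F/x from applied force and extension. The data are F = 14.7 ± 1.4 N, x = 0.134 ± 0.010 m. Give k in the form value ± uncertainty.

110 ± 13.3 N/m

Since k is a product/quotient, work with relative uncertainties:
  (1·δF/F)² = (1×0.0952)² = 0.00907;  (-1·δx/x)² = (-1×0.0746)² = 0.00557
δk/k = √(0.0146) = 0.121
k = 110 N/m, so δk = 0.121 × 110 = 13.3 N/m.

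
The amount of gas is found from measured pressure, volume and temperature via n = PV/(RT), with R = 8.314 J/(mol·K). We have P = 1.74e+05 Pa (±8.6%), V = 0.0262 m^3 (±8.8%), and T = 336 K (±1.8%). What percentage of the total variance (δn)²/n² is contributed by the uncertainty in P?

(δn/n)² = (1·δP/P)² + (1·δV/V)² + (-1·δT/T)²
  P term: (1×0.0860)² = 0.00740
  V term: (1×0.0880)² = 0.00774
  T term: (-1×0.0180)² = 0.000324
Total = 0.0155. Share from P = 0.00740/0.0155 = 0.478.

47.8%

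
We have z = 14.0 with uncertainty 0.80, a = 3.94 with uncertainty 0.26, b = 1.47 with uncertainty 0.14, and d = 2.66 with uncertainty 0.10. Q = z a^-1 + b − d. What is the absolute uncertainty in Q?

Let p = z·a^-1 = 3.55. δp/p = √((1·δz/z)² + (-1·δa/a)²) = √(0.00327 + 0.00435) = 0.0873, so δp = 0.310.
Q = p + b − d: δQ = √(δp² + δb² + δd²) = √(0.0962 + 0.0196 + 0.0100) = 0.355

0.355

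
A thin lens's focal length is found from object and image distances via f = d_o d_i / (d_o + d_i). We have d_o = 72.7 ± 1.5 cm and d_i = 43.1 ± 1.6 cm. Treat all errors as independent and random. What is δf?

0.664 cm

∂f/∂d_o = (d_i/(d_o+d_i))² = 0.139;  ∂f/∂d_i = (d_o/(d_o+d_i))² = 0.394
δf = √((∂f/∂d_o · δd_o)² + (∂f/∂d_i · δd_i)²) = √(0.0432 + 0.398) = 0.664 cm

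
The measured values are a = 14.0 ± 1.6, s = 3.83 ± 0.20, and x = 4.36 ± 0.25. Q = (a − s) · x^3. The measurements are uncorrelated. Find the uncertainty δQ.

Let u = a − s = 10.2. δu = √(δa² + δs²) = √(2.56 + 0.0400) = 1.61, so δu/u = 0.159.
Q is then a monomial in u, x:
δQ/Q = √((δu/u)² + (3·δx/x)²) = √(0.0251 + 0.0296) = 0.234
Q = 843, so δQ = 0.234 × 843 = 197.

197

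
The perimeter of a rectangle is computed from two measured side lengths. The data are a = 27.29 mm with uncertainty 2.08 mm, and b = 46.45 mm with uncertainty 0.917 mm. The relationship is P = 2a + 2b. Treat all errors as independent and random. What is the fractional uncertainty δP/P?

For a sum/difference, combine absolute errors in quadrature:
  (2·δa)² = 17.3;  (2·δb)² = 3.36
δP = √(20.7) = 4.55 mm
P = 147.5 mm, so δP/P = 4.55/147.5 = 0.0308.

0.0308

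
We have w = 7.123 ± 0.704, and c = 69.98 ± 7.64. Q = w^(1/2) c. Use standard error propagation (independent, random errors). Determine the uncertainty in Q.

22.4

Each factor contributes (exponent × relative error)² to (δQ/Q)²:
  (½·δw/w)² = (0.5×0.0988)² = 0.00244;  (1·δc/c)² = (1×0.109)² = 0.0119
δQ/Q = √(0.0144) = 0.120
Q = 186.8, so δQ = 0.120 × 186.8 = 22.4.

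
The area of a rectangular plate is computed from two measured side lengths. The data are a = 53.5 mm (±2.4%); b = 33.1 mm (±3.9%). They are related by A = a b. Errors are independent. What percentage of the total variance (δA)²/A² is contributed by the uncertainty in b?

72.5%

(δA/A)² = (1·δa/a)² + (1·δb/b)²
  a term: (1×0.0240)² = 0.000576
  b term: (1×0.0390)² = 0.00152
Total = 0.00210. Share from b = 0.00152/0.00210 = 0.725.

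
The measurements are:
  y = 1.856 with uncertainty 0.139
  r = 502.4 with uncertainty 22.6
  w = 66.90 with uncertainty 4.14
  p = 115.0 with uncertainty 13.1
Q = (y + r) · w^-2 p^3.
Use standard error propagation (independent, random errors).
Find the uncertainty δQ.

Let u = y + r = 504.3. δu = √(δy² + δr²) = √(0.0193 + 511) = 22.6, so δu/u = 0.0448.
Q is then a monomial in u, w, p:
δQ/Q = √((δu/u)² + (-2·δw/w)² + (3·δp/p)²) = √(0.00201 + 0.0153 + 0.117) = 0.366
Q = 171400, so δQ = 0.366 × 171400 = 62800.

62800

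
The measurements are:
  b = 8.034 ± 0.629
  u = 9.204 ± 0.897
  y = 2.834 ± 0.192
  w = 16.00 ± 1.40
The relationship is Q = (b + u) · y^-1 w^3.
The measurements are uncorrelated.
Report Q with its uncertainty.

Let h = b + u = 17.24. δh = √(δb² + δu²) = √(0.396 + 0.805) = 1.10, so δh/h = 0.0636.
Q is then a monomial in h, y, w:
δQ/Q = √((δh/h)² + (-1·δy/y)² + (3·δw/w)²) = √(0.00404 + 0.00459 + 0.0689) = 0.278
Q = 24910, so δQ = 0.278 × 24910 = 6940.

24910 ± 6940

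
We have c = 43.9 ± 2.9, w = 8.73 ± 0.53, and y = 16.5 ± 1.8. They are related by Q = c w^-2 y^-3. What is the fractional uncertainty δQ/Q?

0.355

Each factor contributes (exponent × relative error)² to (δQ/Q)²:
  (1·δc/c)² = (1×0.0661)² = 0.00436;  (-2·δw/w)² = (-2×0.0607)² = 0.0147;  (-3·δy/y)² = (-3×0.109)² = 0.107
δQ/Q = √(0.126) = 0.355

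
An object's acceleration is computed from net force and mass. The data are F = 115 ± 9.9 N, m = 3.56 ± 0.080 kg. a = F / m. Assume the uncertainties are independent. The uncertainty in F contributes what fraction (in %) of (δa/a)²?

93.6%

(δa/a)² = (1·δF/F)² + (-1·δm/m)²
  F term: (1×0.0861)² = 0.00741
  m term: (-1×0.0225)² = 0.000505
Total = 0.00792. Share from F = 0.00741/0.00792 = 0.936.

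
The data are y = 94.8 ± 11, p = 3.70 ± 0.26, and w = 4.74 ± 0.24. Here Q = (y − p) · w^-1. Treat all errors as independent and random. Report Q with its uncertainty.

19.2 ± 2.52

Let u = y − p = 91.1. δu = √(δy² + δp²) = √(121 + 0.0676) = 11.0, so δu/u = 0.121.
Q is then a monomial in u, w:
δQ/Q = √((δu/u)² + (-1·δw/w)²) = √(0.0146 + 0.00256) = 0.131
Q = 19.2, so δQ = 0.131 × 19.2 = 2.52.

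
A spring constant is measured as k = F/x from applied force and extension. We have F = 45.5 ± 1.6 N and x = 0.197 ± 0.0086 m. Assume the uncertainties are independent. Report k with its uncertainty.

231 ± 12.9 N/m

k is a product of powers, so relative uncertainties combine in quadrature:
  (1·δF/F)² = (1×0.0352)² = 0.00124;  (-1·δx/x)² = (-1×0.0437)² = 0.00191
δk/k = √(0.00314) = 0.0561
k = 231 N/m, so δk = 0.0561 × 231 = 12.9 N/m.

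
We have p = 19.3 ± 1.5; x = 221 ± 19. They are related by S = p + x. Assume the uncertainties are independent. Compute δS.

Each term contributes (cᵢ δxᵢ)² to (δS)²:
  (δp)² = 2.25;  (δx)² = 361
δS = √(363) = 19.1

19.1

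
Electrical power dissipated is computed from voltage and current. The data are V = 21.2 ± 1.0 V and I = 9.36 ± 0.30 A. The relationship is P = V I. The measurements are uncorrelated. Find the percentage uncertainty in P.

5.70%

Relative error in a monomial: (δP/P)² = Σ (nᵢ · δxᵢ/xᵢ)².
  (1·δV/V)² = (1×0.0472)² = 0.00222;  (1·δI/I)² = (1×0.0321)² = 0.00103
δP/P = √(0.00325) = 0.0570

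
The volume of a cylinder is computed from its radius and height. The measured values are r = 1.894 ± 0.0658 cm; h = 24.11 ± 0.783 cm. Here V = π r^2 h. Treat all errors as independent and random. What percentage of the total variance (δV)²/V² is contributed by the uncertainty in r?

82.1%

(δV/V)² = (2·δr/r)² + (1·δh/h)²
  r term: (2×0.0347)² = 0.00483
  h term: (1×0.0325)² = 0.00105
Total = 0.00588. Share from r = 0.00483/0.00588 = 0.821.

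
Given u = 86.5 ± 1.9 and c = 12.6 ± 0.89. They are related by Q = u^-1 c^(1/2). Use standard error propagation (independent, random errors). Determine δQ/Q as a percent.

For a monomial Q ∝ u^-1, c^(1/2), fractional errors add in quadrature:
  (-1·δu/u)² = (-1×0.0220)² = 0.000482;  (½·δc/c)² = (0.5×0.0706)² = 0.00125
δQ/Q = √(0.00173) = 0.0416

4.16%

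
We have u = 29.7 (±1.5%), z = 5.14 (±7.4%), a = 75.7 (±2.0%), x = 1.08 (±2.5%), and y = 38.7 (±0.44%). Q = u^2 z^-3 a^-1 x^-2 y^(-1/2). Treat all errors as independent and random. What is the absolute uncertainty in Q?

Since Q is a product/quotient, work with relative uncertainties:
  (2·δu/u)² = (2×0.0150)² = 0.000900;  (-3·δz/z)² = (-3×0.0740)² = 0.0493;  (-1·δa/a)² = (-1×0.0200)² = 0.000400;  (-2·δx/x)² = (-2×0.0250)² = 0.00250;  (−½·δy/y)² = (-0.5×0.00440)² = 4.84e-06
δQ/Q = √(0.0531) = 0.230
Q = 0.0118, so δQ = 0.230 × 0.0118 = 0.00272.

0.00272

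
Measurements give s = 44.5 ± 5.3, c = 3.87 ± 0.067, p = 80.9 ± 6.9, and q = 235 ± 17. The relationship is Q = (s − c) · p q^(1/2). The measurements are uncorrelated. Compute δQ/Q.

Let u = s − c = 40.6. δu = √(δs² + δc²) = √(28.1 + 0.00449) = 5.30, so δu/u = 0.130.
Q is then a monomial in u, p, q:
δQ/Q = √((δu/u)² + (1·δp/p)² + (½·δq/q)²) = √(0.0170 + 0.00727 + 0.00131) = 0.160

0.160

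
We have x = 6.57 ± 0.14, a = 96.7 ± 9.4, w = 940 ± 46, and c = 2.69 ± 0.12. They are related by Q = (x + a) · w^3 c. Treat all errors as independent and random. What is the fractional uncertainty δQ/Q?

0.178

Let u = x + a = 103. δu = √(δx² + δa²) = √(0.0196 + 88.4) = 9.40, so δu/u = 0.0910.
Q is then a monomial in u, w, c:
δQ/Q = √((δu/u)² + (3·δw/w)² + (1·δc/c)²) = √(0.00829 + 0.0216 + 0.00199) = 0.178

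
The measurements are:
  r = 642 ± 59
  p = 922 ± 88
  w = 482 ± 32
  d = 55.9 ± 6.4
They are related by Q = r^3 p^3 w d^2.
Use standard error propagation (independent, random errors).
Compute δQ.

Products/powers → add relative errors in quadrature, weighted by exponent:
  (3·δr/r)² = (3×0.0919)² = 0.0760;  (3·δp/p)² = (3×0.0954)² = 0.0820;  (1·δw/w)² = (1×0.0664)² = 0.00441;  (2·δd/d)² = (2×0.114)² = 0.0524
δQ/Q = √(0.215) = 0.464
Q = 3.12e+23, so δQ = 0.464 × 3.12e+23 = 1.45e+23.

1.45e+23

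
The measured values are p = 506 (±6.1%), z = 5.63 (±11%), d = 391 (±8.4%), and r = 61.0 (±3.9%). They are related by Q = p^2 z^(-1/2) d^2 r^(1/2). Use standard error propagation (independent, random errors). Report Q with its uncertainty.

(1.29 ± 0.278) × 10^11

Relative error in a monomial: (δQ/Q)² = Σ (nᵢ · δxᵢ/xᵢ)².
  (2·δp/p)² = (2×0.0610)² = 0.0149;  (−½·δz/z)² = (-0.5×0.110)² = 0.00302;  (2·δd/d)² = (2×0.0840)² = 0.0282;  (½·δr/r)² = (0.5×0.0390)² = 0.000380
δQ/Q = √(0.0465) = 0.216
Q = 1.29e+11, so δQ = 0.216 × 1.29e+11 = 2.78e+10.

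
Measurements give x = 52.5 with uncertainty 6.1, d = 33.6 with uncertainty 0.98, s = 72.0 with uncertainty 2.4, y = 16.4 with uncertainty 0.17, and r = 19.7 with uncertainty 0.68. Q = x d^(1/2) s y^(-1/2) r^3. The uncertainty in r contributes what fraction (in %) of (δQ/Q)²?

(δQ/Q)² = (1·δx/x)² + (½·δd/d)² + (1·δs/s)² + (−½·δy/y)² + (3·δr/r)²
  x term: (1×0.116)² = 0.0135
  d term: (0.5×0.0292)² = 0.000213
  s term: (1×0.0333)² = 0.00111
  y term: (-0.5×0.0104)² = 2.69e-05
  r term: (3×0.0345)² = 0.0107
Total = 0.0256. Share from r = 0.0107/0.0256 = 0.419.

41.9%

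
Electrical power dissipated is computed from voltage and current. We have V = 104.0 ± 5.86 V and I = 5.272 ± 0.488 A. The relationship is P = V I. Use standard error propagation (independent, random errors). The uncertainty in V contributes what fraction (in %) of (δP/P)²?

(δP/P)² = (1·δV/V)² + (1·δI/I)²
  V term: (1×0.0563)² = 0.00317
  I term: (1×0.0926)² = 0.00857
Total = 0.0117. Share from V = 0.00317/0.0117 = 0.270.

27.0%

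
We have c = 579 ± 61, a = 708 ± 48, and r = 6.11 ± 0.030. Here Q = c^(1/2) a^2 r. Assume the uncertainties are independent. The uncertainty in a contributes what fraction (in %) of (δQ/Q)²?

(δQ/Q)² = (½·δc/c)² + (2·δa/a)² + (1·δr/r)²
  c term: (0.5×0.105)² = 0.00277
  a term: (2×0.0678)² = 0.0184
  r term: (1×0.00491)² = 2.41e-05
Total = 0.0212. Share from a = 0.0184/0.0212 = 0.868.

86.8%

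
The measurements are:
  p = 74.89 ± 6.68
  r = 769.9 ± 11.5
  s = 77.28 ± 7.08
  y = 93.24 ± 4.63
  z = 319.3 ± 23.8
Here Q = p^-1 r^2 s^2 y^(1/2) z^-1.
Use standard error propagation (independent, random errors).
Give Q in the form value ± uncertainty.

Q is a product of powers, so relative uncertainties combine in quadrature:
  (-1·δp/p)² = (-1×0.0892)² = 0.00796;  (2·δr/r)² = (2×0.0149)² = 0.000892;  (2·δs/s)² = (2×0.0916)² = 0.0336;  (½·δy/y)² = (0.5×0.0497)² = 0.000616;  (-1·δz/z)² = (-1×0.0745)² = 0.00556
δQ/Q = √(0.0486) = 0.220
Q = 1.429e+06, so δQ = 0.220 × 1.429e+06 = 3.15e+05.

(1.429 ± 0.315) × 10^6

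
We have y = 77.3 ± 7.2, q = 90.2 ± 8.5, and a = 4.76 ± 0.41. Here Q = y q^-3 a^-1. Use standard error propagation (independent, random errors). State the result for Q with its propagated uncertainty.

(2.21 ± 0.686) × 10^-5

Relative error in a monomial: (δQ/Q)² = Σ (nᵢ · δxᵢ/xᵢ)².
  (1·δy/y)² = (1×0.0931)² = 0.00868;  (-3·δq/q)² = (-3×0.0942)² = 0.0799;  (-1·δa/a)² = (-1×0.0861)² = 0.00742
δQ/Q = √(0.0960) = 0.310
Q = 2.21e-05, so δQ = 0.310 × 2.21e-05 = 6.86e-06.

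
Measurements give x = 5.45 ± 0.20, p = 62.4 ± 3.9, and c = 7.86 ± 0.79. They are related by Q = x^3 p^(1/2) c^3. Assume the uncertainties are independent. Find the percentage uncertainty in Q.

32.3%

Q is a product of powers, so relative uncertainties combine in quadrature:
  (3·δx/x)² = (3×0.0367)² = 0.0121;  (½·δp/p)² = (0.5×0.0625)² = 0.000977;  (3·δc/c)² = (3×0.101)² = 0.0909
δQ/Q = √(0.104) = 0.323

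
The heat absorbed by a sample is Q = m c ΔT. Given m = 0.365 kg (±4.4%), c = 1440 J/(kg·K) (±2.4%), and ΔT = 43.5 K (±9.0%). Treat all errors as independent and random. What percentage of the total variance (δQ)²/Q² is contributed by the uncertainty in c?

(δQ/Q)² = (1·δm/m)² + (1·δc/c)² + (1·δΔT/ΔT)²
  m term: (1×0.0440)² = 0.00194
  c term: (1×0.0240)² = 0.000576
  ΔT term: (1×0.0900)² = 0.00810
Total = 0.0106. Share from c = 0.000576/0.0106 = 0.0543.

5.43%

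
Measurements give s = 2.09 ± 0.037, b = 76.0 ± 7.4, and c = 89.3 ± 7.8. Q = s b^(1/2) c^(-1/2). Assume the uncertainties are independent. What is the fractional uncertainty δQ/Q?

0.0678

Each factor contributes (exponent × relative error)² to (δQ/Q)²:
  (1·δs/s)² = (1×0.0177)² = 0.000313;  (½·δb/b)² = (0.5×0.0974)² = 0.00237;  (−½·δc/c)² = (-0.5×0.0873)² = 0.00191
δQ/Q = √(0.00459) = 0.0678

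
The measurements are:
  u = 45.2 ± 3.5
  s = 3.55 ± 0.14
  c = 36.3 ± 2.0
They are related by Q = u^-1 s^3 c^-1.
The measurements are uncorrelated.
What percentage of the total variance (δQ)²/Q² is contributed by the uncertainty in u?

(δQ/Q)² = (-1·δu/u)² + (3·δs/s)² + (-1·δc/c)²
  u term: (-1×0.0774)² = 0.00600
  s term: (3×0.0394)² = 0.0140
  c term: (-1×0.0551)² = 0.00304
Total = 0.0230. Share from u = 0.00600/0.0230 = 0.260.

26.0%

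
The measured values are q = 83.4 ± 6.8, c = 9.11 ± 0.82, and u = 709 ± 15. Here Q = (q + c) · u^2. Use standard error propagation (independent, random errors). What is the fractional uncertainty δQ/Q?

Let w = q + c = 92.5. δw = √(δq² + δc²) = √(46.2 + 0.672) = 6.85, so δw/w = 0.0740.
Q is then a monomial in w, u:
δQ/Q = √((δw/w)² + (2·δu/u)²) = √(0.00548 + 0.00179) = 0.0853

0.0853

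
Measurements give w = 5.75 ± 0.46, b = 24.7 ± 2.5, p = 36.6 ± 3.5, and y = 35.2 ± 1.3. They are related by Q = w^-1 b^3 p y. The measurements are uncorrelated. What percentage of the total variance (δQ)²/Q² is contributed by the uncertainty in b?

(δQ/Q)² = (-1·δw/w)² + (3·δb/b)² + (1·δp/p)² + (1·δy/y)²
  w term: (-1×0.0800)² = 0.00640
  b term: (3×0.101)² = 0.0922
  p term: (1×0.0956)² = 0.00914
  y term: (1×0.0369)² = 0.00136
Total = 0.109. Share from b = 0.0922/0.109 = 0.845.

84.5%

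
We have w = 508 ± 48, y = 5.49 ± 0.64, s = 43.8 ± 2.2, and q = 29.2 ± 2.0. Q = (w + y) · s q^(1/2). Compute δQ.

Let u = w + y = 513. δu = √(δw² + δy²) = √(2300 + 0.410) = 48.0, so δu/u = 0.0935.
Q is then a monomial in u, s, q:
δQ/Q = √((δu/u)² + (1·δs/s)² + (½·δq/q)²) = √(0.00874 + 0.00252 + 0.00117) = 0.112
Q = 1.22e+05, so δQ = 0.112 × 1.22e+05 = 13600.

13600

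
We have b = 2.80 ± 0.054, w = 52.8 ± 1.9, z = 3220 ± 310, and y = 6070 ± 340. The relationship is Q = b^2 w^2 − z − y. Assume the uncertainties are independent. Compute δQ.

Let p = b^2·w^2 = 21900. δp/p = √((2·δb/b)² + (2·δw/w)²) = √(0.00149 + 0.00518) = 0.0817, so δp = 1780.
Q = p − z − y: δQ = √(δp² + δz² + δy²) = √(3.19e+06 + 96100 + 1.16e+05) = 1840

1840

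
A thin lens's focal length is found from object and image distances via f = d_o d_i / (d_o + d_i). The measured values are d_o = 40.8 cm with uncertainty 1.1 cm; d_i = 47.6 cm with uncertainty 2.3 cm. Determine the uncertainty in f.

∂f/∂d_o = (d_i/(d_o+d_i))² = 0.290;  ∂f/∂d_i = (d_o/(d_o+d_i))² = 0.213
δf = √((∂f/∂d_o · δd_o)² + (∂f/∂d_i · δd_i)²) = √(0.102 + 0.240) = 0.585 cm

0.585 cm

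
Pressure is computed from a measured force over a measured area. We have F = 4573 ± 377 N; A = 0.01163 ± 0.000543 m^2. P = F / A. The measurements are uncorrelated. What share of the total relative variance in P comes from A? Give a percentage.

(δP/P)² = (1·δF/F)² + (-1·δA/A)²
  F term: (1×0.0824)² = 0.00680
  A term: (-1×0.0467)² = 0.00218
Total = 0.00898. Share from A = 0.00218/0.00898 = 0.243.

24.3%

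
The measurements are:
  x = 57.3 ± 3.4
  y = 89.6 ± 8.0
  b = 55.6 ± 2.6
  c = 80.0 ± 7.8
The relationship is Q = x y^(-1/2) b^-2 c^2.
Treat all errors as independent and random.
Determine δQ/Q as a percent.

Q is a product of powers, so relative uncertainties combine in quadrature:
  (1·δx/x)² = (1×0.0593)² = 0.00352;  (−½·δy/y)² = (-0.5×0.0893)² = 0.00199;  (-2·δb/b)² = (-2×0.0468)² = 0.00875;  (2·δc/c)² = (2×0.0975)² = 0.0380
δQ/Q = √(0.0523) = 0.229

22.9%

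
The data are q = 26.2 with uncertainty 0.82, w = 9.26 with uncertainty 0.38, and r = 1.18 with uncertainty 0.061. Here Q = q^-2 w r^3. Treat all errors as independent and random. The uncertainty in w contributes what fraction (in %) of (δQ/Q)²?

(δQ/Q)² = (-2·δq/q)² + (1·δw/w)² + (3·δr/r)²
  q term: (-2×0.0313)² = 0.00392
  w term: (1×0.0410)² = 0.00168
  r term: (3×0.0517)² = 0.0241
Total = 0.0297. Share from w = 0.00168/0.0297 = 0.0568.

5.68%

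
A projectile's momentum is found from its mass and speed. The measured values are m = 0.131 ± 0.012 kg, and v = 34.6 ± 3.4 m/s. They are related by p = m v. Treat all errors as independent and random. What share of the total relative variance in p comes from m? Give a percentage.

46.5%

(δp/p)² = (1·δm/m)² + (1·δv/v)²
  m term: (1×0.0916)² = 0.00839
  v term: (1×0.0983)² = 0.00966
Total = 0.0180. Share from m = 0.00839/0.0180 = 0.465.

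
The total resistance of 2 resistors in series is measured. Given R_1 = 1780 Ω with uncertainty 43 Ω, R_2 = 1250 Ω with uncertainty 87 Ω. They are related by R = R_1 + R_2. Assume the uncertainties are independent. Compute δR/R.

0.0320

Absolute uncertainties add in quadrature for a linear combination:
  (δR_1)² = 1850;  (δR_2)² = 7570
δR = √(9420) = 97.0 Ω
R = 3030 Ω, so δR/R = 97.0/3030 = 0.0320.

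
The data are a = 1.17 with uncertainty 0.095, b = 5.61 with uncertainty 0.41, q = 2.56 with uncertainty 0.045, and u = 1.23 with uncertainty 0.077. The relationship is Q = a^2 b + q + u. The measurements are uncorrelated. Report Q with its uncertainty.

11.5 ± 1.37

Let p = a^2·b = 7.68. δp/p = √((2·δa/a)² + (1·δb/b)²) = √(0.0264 + 0.00534) = 0.178, so δp = 1.37.
Q = p + q + u: δQ = √(δp² + δq² + δu²) = √(1.87 + 0.00202 + 0.00593) = 1.37
Q = 11.5.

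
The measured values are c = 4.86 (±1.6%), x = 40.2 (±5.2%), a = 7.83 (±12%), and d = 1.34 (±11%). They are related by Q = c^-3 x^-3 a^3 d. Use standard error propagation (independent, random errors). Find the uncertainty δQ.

Q is a product of powers, so relative uncertainties combine in quadrature:
  (-3·δc/c)² = (-3×0.0160)² = 0.00230;  (-3·δx/x)² = (-3×0.0520)² = 0.0243;  (3·δa/a)² = (3×0.120)² = 0.130;  (1·δd/d)² = (1×0.110)² = 0.0121
δQ/Q = √(0.168) = 0.410
Q = 8.63e-05, so δQ = 0.410 × 8.63e-05 = 3.54e-05.

3.54e-05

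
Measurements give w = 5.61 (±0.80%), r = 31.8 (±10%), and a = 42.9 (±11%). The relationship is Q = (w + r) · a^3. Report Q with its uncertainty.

Let u = w + r = 37.4. δu = √(δw² + δr²) = √(0.00201 + 10.1) = 3.18, so δu/u = 0.0850.
Q is then a monomial in u, a:
δQ/Q = √((δu/u)² + (3·δa/a)²) = √(0.00723 + 0.109) = 0.341
Q = 2.95e+06, so δQ = 0.341 × 2.95e+06 = 1.01e+06.

(2.95 ± 1.01) × 10^6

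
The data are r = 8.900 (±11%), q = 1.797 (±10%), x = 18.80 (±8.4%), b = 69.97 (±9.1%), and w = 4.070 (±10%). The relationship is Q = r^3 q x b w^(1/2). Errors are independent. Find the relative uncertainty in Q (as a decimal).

0.370

Relative error in a monomial: (δQ/Q)² = Σ (nᵢ · δxᵢ/xᵢ)².
  (3·δr/r)² = (3×0.110)² = 0.109;  (1·δq/q)² = (1×0.100)² = 0.0100;  (1·δx/x)² = (1×0.0840)² = 0.00706;  (1·δb/b)² = (1×0.0910)² = 0.00828;  (½·δw/w)² = (0.5×0.100)² = 0.00250
δQ/Q = √(0.137) = 0.370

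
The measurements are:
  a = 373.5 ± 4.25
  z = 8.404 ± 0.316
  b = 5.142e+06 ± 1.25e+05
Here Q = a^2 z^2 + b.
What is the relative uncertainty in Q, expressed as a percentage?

Let p = a^2·z^2 = 9.853e+06. δp/p = √((2·δa/a)² + (2·δz/z)²) = √(0.000518 + 0.00566) = 0.0786, so δp = 7.74e+05.
Q = p + b: δQ = √(δp² + δb²) = √(5.99e+11 + 1.56e+10) = 7.84e+05
Q = 1.499e+07, so δQ/Q = 7.84e+05/1.499e+07 = 0.0523.

5.23%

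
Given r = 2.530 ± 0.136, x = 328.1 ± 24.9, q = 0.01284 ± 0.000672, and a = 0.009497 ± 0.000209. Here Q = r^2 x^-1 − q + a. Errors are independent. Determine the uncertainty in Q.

0.00266

Let p = r^2·x^-1 = 0.01951. δp/p = √((2·δr/r)² + (-1·δx/x)²) = √(0.0116 + 0.00576) = 0.132, so δp = 0.00257.
Q = p − q + a: δQ = √(δp² + δq² + δa²) = √(6.59e-06 + 4.52e-07 + 4.37e-08) = 0.00266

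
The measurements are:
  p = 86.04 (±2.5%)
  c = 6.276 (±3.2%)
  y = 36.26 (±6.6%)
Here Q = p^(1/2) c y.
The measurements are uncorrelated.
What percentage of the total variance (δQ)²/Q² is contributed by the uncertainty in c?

(δQ/Q)² = (½·δp/p)² + (1·δc/c)² + (1·δy/y)²
  p term: (0.5×0.0250)² = 0.000156
  c term: (1×0.0320)² = 0.00102
  y term: (1×0.0660)² = 0.00436
Total = 0.00554. Share from c = 0.00102/0.00554 = 0.185.

18.5%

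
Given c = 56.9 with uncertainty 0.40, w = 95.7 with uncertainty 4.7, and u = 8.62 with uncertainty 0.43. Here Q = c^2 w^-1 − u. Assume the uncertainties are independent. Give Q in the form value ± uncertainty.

Let p = c^2·w^-1 = 33.8. δp/p = √((2·δc/c)² + (-1·δw/w)²) = √(0.000198 + 0.00241) = 0.0511, so δp = 1.73.
Q = p − u: δQ = √(δp² + δu²) = √(2.99 + 0.185) = 1.78
Q = 25.2.

25.2 ± 1.78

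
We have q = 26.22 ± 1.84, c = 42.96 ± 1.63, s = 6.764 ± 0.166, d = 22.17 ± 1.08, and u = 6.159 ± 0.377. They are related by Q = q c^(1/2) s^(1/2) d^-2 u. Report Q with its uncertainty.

Relative error in a monomial: (δQ/Q)² = Σ (nᵢ · δxᵢ/xᵢ)².
  (1·δq/q)² = (1×0.0702)² = 0.00492;  (½·δc/c)² = (0.5×0.0379)² = 0.000360;  (½·δs/s)² = (0.5×0.0245)² = 0.000151;  (-2·δd/d)² = (-2×0.0487)² = 0.00949;  (1·δu/u)² = (1×0.0612)² = 0.00375
δQ/Q = √(0.0187) = 0.137
Q = 5.601, so δQ = 0.137 × 5.601 = 0.765.

5.601 ± 0.765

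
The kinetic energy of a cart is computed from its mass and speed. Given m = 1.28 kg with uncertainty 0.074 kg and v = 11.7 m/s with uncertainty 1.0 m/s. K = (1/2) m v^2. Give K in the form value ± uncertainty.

K is a product of powers, so relative uncertainties combine in quadrature:
  (1·δm/m)² = (1×0.0578)² = 0.00334;  (2·δv/v)² = (2×0.0855)² = 0.0292
δK/K = √(0.0326) = 0.180
K = 87.6 J, so δK = 0.180 × 87.6 = 15.8 J.

87.6 ± 15.8 J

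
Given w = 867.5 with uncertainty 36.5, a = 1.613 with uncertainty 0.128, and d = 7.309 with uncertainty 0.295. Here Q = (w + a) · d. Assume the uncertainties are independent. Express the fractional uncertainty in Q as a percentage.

Let u = w + a = 869.1. δu = √(δw² + δa²) = √(1330 + 0.0164) = 36.5, so δu/u = 0.0420.
Q is then a monomial in u, d:
δQ/Q = √((δu/u)² + (1·δd/d)²) = √(0.00176 + 0.00163) = 0.0582

5.82%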